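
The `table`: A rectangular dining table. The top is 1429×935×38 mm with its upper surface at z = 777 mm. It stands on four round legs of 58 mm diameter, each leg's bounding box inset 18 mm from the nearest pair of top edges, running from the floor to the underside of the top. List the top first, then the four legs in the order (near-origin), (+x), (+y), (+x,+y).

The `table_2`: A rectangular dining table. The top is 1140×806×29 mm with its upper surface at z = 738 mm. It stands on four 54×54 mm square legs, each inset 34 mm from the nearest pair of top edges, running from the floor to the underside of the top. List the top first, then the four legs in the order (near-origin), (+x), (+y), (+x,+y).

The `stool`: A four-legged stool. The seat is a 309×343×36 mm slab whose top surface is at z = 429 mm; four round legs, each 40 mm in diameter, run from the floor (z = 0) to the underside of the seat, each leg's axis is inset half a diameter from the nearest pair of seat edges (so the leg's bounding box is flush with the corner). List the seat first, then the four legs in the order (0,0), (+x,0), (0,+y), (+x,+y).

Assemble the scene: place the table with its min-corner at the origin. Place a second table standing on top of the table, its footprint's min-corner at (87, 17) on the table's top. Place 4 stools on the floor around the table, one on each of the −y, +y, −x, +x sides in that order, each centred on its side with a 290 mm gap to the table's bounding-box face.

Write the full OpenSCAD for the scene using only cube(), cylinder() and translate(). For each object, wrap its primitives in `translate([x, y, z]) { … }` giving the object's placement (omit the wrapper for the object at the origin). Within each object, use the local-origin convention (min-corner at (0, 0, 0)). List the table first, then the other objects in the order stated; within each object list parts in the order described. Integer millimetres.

translate([0, 0, 739]) cube([1429, 935, 38]);
translate([47, 47, 0]) cylinder(h = 739, r = 29);
translate([1382, 47, 0]) cylinder(h = 739, r = 29);
translate([47, 888, 0]) cylinder(h = 739, r = 29);
translate([1382, 888, 0]) cylinder(h = 739, r = 29);
translate([87, 17, 777]) {
  translate([0, 0, 709]) cube([1140, 806, 29]);
  translate([34, 34, 0]) cube([54, 54, 709]);
  translate([1052, 34, 0]) cube([54, 54, 709]);
  translate([34, 718, 0]) cube([54, 54, 709]);
  translate([1052, 718, 0]) cube([54, 54, 709]);
}
translate([560, -633, 0]) {
  translate([0, 0, 393]) cube([309, 343, 36]);
  translate([20, 20, 0]) cylinder(h = 393, r = 20);
  translate([289, 20, 0]) cylinder(h = 393, r = 20);
  translate([20, 323, 0]) cylinder(h = 393, r = 20);
  translate([289, 323, 0]) cylinder(h = 393, r = 20);
}
translate([560, 1225, 0]) {
  translate([0, 0, 393]) cube([309, 343, 36]);
  translate([20, 20, 0]) cylinder(h = 393, r = 20);
  translate([289, 20, 0]) cylinder(h = 393, r = 20);
  translate([20, 323, 0]) cylinder(h = 393, r = 20);
  translate([289, 323, 0]) cylinder(h = 393, r = 20);
}
translate([-599, 296, 0]) {
  translate([0, 0, 393]) cube([309, 343, 36]);
  translate([20, 20, 0]) cylinder(h = 393, r = 20);
  translate([289, 20, 0]) cylinder(h = 393, r = 20);
  translate([20, 323, 0]) cylinder(h = 393, r = 20);
  translate([289, 323, 0]) cylinder(h = 393, r = 20);
}
translate([1719, 296, 0]) {
  translate([0, 0, 393]) cube([309, 343, 36]);
  translate([20, 20, 0]) cylinder(h = 393, r = 20);
  translate([289, 20, 0]) cylinder(h = 393, r = 20);
  translate([20, 323, 0]) cylinder(h = 393, r = 20);
  translate([289, 323, 0]) cylinder(h = 393, r = 20);
}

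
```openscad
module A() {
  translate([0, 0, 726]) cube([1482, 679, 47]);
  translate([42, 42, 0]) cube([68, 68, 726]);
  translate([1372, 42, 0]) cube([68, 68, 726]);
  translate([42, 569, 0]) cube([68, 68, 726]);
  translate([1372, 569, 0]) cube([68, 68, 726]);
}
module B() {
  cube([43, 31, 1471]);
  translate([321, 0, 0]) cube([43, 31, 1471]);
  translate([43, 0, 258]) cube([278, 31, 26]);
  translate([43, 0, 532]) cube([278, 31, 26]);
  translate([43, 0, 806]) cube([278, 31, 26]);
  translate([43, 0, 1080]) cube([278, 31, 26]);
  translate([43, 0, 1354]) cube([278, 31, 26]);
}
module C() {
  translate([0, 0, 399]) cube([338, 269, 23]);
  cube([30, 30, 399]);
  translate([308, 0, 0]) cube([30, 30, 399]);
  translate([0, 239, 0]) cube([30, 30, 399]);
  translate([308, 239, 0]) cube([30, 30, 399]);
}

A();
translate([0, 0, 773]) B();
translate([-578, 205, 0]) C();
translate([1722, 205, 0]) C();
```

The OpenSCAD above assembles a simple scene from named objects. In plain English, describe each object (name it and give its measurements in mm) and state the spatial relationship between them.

A is a rectangular dining table. The top is 1482×679×47 mm with its upper surface at z = 773 mm. It stands on four 68×68 mm square legs, each inset 42 mm from the nearest pair of top edges, running from the floor to the underside of the top.

B is a straight ladder. Two 43×31 mm vertical rails, 1471 mm tall, stand 364 mm apart (outside-to-outside) with their front faces coplanar on the −y side. 5 rungs, each 31 mm deep and 26 mm tall, span between the inner faces of the rails, front faces flush with the rails. The lowest rung's underside is at z = 258 mm and rungs are spaced 274 mm apart (underside to underside).

C is a simple wooden stool: a rectangular seat 338 mm (x) by 269 mm (y), 23 mm thick, top face at z = 422 mm, on four square legs, each 30×30 mm in cross-section. The legs rest on z = 0, each flush with a corner of the seat.

The ladder is on top of the table. Two stools sit around the table at the −x, +x sides.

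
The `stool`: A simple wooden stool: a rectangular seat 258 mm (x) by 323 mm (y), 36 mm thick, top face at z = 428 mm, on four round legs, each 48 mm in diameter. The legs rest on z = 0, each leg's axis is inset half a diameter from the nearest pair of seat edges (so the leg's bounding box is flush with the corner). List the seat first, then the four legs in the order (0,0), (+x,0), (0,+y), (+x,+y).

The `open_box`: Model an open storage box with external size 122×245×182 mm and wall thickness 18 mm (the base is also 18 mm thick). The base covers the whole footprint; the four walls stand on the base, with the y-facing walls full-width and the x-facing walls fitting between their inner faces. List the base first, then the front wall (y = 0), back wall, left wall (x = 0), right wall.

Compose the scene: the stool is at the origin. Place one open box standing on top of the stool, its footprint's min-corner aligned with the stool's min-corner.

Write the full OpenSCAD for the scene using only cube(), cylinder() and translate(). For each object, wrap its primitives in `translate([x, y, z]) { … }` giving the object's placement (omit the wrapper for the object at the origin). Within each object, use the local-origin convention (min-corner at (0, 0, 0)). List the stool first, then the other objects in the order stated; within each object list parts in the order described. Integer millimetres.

translate([0, 0, 392]) cube([258, 323, 36]);
translate([24, 24, 0]) cylinder(h = 392, r = 24);
translate([234, 24, 0]) cylinder(h = 392, r = 24);
translate([24, 299, 0]) cylinder(h = 392, r = 24);
translate([234, 299, 0]) cylinder(h = 392, r = 24);
translate([0, 0, 428]) {
  cube([122, 245, 18]);
  translate([0, 0, 18]) cube([122, 18, 164]);
  translate([0, 227, 18]) cube([122, 18, 164]);
  translate([0, 18, 18]) cube([18, 209, 164]);
  translate([104, 18, 18]) cube([18, 209, 164]);
}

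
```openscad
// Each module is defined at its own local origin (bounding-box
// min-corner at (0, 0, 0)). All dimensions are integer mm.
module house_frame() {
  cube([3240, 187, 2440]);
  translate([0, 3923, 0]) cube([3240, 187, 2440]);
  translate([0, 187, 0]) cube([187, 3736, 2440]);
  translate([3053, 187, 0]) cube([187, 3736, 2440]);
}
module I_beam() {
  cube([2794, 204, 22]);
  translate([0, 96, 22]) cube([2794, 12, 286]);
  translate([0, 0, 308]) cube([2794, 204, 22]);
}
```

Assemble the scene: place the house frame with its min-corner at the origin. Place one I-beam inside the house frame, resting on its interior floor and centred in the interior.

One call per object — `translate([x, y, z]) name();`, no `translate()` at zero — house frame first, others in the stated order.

house_frame();
translate([223, 1953, 0]) I_beam();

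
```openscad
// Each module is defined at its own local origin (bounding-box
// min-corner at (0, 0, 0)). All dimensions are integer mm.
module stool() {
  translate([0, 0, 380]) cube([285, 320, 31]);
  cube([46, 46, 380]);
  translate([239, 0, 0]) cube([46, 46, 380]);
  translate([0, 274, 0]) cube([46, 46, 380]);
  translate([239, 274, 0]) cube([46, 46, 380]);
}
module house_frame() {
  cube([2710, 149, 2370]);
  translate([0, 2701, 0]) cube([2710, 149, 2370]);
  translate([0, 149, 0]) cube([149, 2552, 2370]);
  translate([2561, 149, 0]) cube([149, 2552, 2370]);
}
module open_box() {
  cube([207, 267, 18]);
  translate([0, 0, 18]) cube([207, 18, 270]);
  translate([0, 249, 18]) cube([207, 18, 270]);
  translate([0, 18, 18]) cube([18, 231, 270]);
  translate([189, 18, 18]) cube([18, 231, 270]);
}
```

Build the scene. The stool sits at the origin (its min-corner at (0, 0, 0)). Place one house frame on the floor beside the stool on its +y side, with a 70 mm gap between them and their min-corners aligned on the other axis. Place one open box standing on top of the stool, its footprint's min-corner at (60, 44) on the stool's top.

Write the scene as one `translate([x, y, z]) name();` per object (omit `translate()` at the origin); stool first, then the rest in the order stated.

stool();
translate([0, 390, 0]) house_frame();
translate([60, 44, 411]) open_box();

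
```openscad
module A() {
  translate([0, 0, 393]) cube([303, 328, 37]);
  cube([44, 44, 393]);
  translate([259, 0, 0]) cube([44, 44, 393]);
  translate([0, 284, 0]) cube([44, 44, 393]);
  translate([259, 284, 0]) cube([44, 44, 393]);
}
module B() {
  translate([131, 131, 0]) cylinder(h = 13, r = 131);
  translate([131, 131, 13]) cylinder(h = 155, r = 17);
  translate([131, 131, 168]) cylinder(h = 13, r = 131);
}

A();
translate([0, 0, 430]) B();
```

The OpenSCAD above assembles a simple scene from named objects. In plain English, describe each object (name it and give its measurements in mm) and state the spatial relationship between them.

A is a four-legged stool. The seat is a 303×328×37 mm slab whose top surface is at z = 430 mm; four square legs, each 44×44 mm in cross-section, run from the floor (z = 0) to the underside of the seat, each flush with a corner of the seat.

B is a spool: two coaxial disc flanges of radius 131 mm and thickness 13 mm, joined by a core cylinder of radius 17 mm and height 155 mm. The lower flange rests on z = 0 and the three cylinders share a vertical axis.

The spool is on top of the stool.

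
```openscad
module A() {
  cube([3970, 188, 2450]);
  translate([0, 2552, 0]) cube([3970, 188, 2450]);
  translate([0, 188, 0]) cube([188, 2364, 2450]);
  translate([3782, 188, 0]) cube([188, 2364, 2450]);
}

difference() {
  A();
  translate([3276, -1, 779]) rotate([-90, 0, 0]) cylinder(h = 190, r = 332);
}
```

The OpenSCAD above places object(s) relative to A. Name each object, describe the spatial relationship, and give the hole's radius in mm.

The subtracted cylinder has r = 332 mm.

A is a house frame. The house frame has a circular hole through its front wall. The hole's radius is 332 mm.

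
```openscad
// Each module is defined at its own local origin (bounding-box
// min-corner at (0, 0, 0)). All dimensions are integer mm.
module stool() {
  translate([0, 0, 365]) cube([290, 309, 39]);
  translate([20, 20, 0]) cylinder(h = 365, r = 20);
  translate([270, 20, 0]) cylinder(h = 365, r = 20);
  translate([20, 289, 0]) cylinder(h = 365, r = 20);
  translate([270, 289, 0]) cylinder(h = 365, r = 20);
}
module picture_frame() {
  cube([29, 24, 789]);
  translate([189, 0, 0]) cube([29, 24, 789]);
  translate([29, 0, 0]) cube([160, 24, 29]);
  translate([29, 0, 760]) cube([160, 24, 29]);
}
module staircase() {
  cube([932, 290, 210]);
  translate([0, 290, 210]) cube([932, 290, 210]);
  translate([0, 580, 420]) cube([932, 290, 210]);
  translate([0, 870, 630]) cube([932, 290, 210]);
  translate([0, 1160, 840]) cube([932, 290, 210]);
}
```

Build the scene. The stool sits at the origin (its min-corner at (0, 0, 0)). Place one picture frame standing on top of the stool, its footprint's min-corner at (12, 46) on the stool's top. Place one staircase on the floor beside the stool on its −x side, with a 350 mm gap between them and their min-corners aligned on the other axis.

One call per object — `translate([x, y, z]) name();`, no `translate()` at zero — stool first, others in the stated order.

stool();
translate([12, 46, 404]) picture_frame();
translate([-1282, 0, 0]) staircase();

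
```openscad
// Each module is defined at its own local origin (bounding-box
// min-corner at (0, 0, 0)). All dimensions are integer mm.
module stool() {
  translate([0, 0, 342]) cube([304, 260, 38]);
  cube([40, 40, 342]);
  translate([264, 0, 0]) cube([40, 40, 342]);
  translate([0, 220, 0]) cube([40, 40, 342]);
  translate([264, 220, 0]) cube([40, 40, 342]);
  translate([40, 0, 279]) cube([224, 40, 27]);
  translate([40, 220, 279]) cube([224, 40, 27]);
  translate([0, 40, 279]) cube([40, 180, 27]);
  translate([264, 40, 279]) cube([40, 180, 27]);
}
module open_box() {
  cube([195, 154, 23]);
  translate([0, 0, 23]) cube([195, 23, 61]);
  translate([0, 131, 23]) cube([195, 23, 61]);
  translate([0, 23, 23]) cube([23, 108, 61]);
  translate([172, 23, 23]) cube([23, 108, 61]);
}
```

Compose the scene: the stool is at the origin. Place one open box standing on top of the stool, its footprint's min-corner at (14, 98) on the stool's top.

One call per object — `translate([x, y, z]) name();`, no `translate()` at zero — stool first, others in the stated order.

stool();
translate([14, 98, 380]) open_box();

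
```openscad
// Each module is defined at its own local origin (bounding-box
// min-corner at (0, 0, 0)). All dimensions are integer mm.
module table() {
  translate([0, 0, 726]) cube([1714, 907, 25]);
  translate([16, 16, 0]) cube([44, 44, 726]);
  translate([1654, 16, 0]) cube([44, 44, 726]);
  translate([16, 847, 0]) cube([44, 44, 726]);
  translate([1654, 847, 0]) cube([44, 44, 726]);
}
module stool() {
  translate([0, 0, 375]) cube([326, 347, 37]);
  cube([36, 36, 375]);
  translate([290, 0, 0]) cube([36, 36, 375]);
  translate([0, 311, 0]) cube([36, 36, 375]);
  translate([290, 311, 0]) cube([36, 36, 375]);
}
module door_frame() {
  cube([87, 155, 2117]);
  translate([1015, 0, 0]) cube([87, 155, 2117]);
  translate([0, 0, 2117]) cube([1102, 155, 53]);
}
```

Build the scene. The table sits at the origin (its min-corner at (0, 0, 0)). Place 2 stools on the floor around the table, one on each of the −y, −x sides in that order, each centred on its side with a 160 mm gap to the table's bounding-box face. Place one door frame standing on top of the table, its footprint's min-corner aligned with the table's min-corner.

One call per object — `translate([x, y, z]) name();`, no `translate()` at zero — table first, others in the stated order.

table();
translate([694, -507, 0]) stool();
translate([-486, 280, 0]) stool();
translate([0, 0, 751]) door_frame();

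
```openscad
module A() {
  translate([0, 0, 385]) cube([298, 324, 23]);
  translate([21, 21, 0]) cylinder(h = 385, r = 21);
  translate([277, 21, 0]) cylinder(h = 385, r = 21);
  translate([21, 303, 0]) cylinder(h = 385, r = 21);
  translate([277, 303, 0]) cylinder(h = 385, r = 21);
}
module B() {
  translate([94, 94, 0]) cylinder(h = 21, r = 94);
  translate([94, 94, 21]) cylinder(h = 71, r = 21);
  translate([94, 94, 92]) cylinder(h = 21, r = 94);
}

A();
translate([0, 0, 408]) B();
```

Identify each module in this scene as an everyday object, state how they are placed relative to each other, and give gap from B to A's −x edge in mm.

A is a stool. B is a spool. The spool is on top of the stool. The gap from the spool to the stool's −x edge is 0 mm.

The spool's min-x is at 0; the stool's min-x is 0; gap = 0 mm.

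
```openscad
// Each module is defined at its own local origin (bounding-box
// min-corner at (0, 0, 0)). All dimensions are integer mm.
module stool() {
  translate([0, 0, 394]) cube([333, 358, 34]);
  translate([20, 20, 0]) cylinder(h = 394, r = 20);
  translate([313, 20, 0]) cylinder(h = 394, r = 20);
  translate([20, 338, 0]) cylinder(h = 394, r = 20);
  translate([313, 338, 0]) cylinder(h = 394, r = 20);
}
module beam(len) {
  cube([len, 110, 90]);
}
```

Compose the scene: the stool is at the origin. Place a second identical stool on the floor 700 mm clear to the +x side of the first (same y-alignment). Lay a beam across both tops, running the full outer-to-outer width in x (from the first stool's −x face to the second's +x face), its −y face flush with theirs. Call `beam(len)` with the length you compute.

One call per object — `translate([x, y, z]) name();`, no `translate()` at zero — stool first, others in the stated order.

stool();
translate([1033, 0, 0]) stool();
translate([0, 0, 428]) beam(1366);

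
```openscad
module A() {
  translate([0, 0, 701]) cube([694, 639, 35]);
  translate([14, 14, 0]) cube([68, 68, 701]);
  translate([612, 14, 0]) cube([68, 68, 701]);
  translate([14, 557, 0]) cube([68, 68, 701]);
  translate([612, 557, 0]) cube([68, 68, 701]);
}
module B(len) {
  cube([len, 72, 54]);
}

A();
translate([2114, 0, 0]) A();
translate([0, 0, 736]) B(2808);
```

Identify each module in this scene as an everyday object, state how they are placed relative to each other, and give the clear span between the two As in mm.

Second table starts at x = 2114; first ends at x = 694; clear span = 2114 − 694 = 1420 mm.

A is a table. B is a beam. A beam spans the tops of two tables. The clear span between the two tables is 1420 mm.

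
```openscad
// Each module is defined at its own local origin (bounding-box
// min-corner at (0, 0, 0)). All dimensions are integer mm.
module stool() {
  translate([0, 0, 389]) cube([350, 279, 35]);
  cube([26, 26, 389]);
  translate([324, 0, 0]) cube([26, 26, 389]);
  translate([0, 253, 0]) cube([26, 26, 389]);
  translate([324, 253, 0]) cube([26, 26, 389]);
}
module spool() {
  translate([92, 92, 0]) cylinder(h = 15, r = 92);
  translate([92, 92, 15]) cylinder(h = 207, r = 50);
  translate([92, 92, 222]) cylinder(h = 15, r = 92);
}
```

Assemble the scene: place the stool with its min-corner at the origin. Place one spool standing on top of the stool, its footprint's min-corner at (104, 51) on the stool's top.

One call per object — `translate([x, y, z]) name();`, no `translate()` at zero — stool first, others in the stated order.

stool();
translate([104, 51, 424]) spool();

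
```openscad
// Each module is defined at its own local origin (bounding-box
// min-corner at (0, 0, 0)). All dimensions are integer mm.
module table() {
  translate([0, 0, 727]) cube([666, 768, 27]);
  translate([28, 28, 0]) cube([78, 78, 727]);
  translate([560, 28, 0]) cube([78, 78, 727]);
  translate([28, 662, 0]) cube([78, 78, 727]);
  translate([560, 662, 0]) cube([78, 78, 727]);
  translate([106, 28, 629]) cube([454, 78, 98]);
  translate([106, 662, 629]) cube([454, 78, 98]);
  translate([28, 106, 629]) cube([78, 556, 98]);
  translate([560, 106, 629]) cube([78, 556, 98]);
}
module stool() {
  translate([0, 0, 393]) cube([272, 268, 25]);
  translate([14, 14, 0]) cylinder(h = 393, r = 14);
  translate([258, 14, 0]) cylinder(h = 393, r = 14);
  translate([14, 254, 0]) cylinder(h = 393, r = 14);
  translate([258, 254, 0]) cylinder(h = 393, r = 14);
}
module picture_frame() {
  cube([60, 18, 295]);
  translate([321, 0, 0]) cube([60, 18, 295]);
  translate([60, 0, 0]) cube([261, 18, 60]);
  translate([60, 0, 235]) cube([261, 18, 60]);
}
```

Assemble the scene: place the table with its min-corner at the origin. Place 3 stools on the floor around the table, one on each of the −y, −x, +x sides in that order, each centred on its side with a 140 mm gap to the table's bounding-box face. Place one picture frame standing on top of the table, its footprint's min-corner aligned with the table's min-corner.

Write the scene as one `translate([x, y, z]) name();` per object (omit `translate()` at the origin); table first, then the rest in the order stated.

table();
translate([197, -408, 0]) stool();
translate([-412, 250, 0]) stool();
translate([806, 250, 0]) stool();
translate([0, 0, 754]) picture_frame();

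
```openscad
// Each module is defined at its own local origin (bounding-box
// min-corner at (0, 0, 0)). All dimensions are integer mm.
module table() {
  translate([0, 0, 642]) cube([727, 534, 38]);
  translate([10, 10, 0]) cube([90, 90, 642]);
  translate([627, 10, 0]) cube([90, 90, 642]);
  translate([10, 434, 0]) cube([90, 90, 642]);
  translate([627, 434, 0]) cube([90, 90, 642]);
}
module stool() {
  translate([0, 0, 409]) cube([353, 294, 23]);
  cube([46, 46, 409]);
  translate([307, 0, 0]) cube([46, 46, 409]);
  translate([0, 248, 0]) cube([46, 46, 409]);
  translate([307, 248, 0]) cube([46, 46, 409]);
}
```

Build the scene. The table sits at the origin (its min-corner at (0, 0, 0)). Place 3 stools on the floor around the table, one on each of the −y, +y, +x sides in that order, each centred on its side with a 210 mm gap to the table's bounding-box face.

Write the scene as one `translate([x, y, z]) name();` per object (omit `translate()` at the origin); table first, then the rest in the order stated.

table();
translate([187, -504, 0]) stool();
translate([187, 744, 0]) stool();
translate([937, 120, 0]) stool();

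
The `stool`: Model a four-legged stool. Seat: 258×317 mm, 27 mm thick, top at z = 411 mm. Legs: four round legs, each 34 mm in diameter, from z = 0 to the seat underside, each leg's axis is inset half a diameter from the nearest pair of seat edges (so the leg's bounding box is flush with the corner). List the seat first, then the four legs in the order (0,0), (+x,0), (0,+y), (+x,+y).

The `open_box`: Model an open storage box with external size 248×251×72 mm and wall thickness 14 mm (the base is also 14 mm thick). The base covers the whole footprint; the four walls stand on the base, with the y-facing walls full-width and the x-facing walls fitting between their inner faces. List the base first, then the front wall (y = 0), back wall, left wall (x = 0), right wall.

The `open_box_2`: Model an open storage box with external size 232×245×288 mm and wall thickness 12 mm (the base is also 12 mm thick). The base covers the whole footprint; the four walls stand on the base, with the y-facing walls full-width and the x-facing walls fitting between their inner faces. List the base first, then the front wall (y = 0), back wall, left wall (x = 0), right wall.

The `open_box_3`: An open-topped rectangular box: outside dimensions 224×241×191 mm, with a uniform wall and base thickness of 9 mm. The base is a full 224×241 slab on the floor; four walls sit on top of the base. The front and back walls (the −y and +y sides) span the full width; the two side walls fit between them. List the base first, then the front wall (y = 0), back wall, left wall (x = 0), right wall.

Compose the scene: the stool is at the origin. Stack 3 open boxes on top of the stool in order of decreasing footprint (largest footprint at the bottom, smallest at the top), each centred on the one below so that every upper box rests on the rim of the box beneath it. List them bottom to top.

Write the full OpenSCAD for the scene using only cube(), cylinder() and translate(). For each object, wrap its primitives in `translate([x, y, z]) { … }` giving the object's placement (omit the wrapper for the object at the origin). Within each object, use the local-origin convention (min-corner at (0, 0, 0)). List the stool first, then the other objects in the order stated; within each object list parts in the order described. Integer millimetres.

translate([0, 0, 384]) cube([258, 317, 27]);
translate([17, 17, 0]) cylinder(h = 384, r = 17);
translate([241, 17, 0]) cylinder(h = 384, r = 17);
translate([17, 300, 0]) cylinder(h = 384, r = 17);
translate([241, 300, 0]) cylinder(h = 384, r = 17);
translate([5, 33, 411]) {
  cube([248, 251, 14]);
  translate([0, 0, 14]) cube([248, 14, 58]);
  translate([0, 237, 14]) cube([248, 14, 58]);
  translate([0, 14, 14]) cube([14, 223, 58]);
  translate([234, 14, 14]) cube([14, 223, 58]);
}
translate([13, 36, 483]) {
  cube([232, 245, 12]);
  translate([0, 0, 12]) cube([232, 12, 276]);
  translate([0, 233, 12]) cube([232, 12, 276]);
  translate([0, 12, 12]) cube([12, 221, 276]);
  translate([220, 12, 12]) cube([12, 221, 276]);
}
translate([17, 38, 771]) {
  cube([224, 241, 9]);
  translate([0, 0, 9]) cube([224, 9, 182]);
  translate([0, 232, 9]) cube([224, 9, 182]);
  translate([0, 9, 9]) cube([9, 223, 182]);
  translate([215, 9, 9]) cube([9, 223, 182]);
}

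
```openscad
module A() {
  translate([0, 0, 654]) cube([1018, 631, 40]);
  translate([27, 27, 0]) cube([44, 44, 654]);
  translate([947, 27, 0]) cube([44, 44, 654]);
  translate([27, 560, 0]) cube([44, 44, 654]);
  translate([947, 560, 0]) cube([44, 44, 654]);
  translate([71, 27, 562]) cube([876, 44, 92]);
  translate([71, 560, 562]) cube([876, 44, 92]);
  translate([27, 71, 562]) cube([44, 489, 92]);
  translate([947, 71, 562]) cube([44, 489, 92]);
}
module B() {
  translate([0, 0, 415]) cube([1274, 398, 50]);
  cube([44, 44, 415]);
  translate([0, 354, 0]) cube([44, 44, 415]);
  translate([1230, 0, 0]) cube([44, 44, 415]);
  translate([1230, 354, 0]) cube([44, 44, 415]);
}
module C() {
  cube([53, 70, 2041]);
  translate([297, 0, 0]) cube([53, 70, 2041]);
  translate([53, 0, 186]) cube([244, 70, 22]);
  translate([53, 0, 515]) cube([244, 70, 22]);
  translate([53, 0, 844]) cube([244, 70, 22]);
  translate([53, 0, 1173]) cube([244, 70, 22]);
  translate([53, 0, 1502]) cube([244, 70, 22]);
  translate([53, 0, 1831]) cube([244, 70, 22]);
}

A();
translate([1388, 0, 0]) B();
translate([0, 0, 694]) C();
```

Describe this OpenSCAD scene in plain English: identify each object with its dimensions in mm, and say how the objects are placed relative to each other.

A is a table with a 1018×631 mm rectangular top, 40 mm thick, top surface at z = 694 mm, supported by four 44×44 mm square legs, each inset 27 mm from the nearest pair of top edges, running from the floor. Four apron rails, 44 mm thick and 92 mm tall, run between adjacent legs with their top edges flush with the underside of the top and their outer faces flush with the legs' outer faces.

B is a bench: a 1274×398 mm seat slab, 50 mm thick, top at z = 465 mm, on four 44×44 mm square legs flush with the seat corners and standing on z = 0.

C is a straight ladder. Two 53×70 mm vertical rails, 2041 mm tall, stand 350 mm apart (outside-to-outside) with their front faces coplanar on the −y side. 6 rungs, each 70 mm deep and 22 mm tall, span between the inner faces of the rails, front faces flush with the rails. The lowest rung's underside is at z = 186 mm and rungs are spaced 329 mm apart (underside to underside).

The bench is on the floor beside the table on its +x side. The ladder is on top of the table.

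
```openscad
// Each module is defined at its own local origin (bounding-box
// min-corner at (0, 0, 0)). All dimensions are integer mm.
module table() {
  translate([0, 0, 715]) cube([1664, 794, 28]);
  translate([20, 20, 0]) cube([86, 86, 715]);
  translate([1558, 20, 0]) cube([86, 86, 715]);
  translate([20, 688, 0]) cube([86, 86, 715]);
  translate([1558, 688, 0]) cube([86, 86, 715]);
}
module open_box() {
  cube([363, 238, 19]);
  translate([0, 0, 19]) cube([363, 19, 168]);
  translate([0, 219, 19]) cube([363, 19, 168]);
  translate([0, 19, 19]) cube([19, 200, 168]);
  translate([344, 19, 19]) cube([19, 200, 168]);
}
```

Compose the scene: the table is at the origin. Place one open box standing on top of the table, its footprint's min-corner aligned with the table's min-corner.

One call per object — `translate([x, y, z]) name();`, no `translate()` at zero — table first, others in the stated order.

table();
translate([0, 0, 743]) open_box();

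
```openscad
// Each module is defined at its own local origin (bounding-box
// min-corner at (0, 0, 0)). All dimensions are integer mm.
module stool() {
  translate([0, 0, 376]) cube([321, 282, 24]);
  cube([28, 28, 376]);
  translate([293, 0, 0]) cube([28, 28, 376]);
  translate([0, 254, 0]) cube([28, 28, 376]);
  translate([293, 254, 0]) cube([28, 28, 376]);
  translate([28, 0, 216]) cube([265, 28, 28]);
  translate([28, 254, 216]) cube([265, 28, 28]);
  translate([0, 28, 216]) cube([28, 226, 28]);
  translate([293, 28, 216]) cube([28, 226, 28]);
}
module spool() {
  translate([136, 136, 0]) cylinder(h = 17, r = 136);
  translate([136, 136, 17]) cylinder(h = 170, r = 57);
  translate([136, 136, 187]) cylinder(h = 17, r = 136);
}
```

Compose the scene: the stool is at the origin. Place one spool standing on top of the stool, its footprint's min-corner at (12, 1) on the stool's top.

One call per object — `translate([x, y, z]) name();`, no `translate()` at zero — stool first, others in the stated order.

stool();
translate([12, 1, 400]) spool();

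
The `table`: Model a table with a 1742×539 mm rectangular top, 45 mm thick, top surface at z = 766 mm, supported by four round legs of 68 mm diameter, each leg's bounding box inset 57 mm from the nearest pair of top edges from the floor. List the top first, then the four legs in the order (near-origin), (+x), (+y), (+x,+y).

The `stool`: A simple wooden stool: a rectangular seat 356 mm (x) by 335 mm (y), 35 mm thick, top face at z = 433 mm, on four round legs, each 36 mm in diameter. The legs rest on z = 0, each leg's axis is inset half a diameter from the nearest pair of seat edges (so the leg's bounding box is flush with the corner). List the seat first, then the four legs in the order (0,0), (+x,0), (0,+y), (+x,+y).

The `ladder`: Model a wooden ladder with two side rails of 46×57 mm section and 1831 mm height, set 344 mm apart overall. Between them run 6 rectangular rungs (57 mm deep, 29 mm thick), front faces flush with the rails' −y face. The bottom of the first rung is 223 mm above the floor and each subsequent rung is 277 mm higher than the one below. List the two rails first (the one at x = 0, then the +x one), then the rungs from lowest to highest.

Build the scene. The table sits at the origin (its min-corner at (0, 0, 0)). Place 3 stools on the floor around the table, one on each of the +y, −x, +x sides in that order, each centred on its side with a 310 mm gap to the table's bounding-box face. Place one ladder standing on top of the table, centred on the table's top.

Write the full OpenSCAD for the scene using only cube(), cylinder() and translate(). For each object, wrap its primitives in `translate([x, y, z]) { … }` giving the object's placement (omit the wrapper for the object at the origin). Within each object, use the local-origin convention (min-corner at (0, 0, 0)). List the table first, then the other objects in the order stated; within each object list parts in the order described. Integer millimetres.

translate([0, 0, 721]) cube([1742, 539, 45]);
translate([91, 91, 0]) cylinder(h = 721, r = 34);
translate([1651, 91, 0]) cylinder(h = 721, r = 34);
translate([91, 448, 0]) cylinder(h = 721, r = 34);
translate([1651, 448, 0]) cylinder(h = 721, r = 34);
translate([693, 849, 0]) {
  translate([0, 0, 398]) cube([356, 335, 35]);
  translate([18, 18, 0]) cylinder(h = 398, r = 18);
  translate([338, 18, 0]) cylinder(h = 398, r = 18);
  translate([18, 317, 0]) cylinder(h = 398, r = 18);
  translate([338, 317, 0]) cylinder(h = 398, r = 18);
}
translate([-666, 102, 0]) {
  translate([0, 0, 398]) cube([356, 335, 35]);
  translate([18, 18, 0]) cylinder(h = 398, r = 18);
  translate([338, 18, 0]) cylinder(h = 398, r = 18);
  translate([18, 317, 0]) cylinder(h = 398, r = 18);
  translate([338, 317, 0]) cylinder(h = 398, r = 18);
}
translate([2052, 102, 0]) {
  translate([0, 0, 398]) cube([356, 335, 35]);
  translate([18, 18, 0]) cylinder(h = 398, r = 18);
  translate([338, 18, 0]) cylinder(h = 398, r = 18);
  translate([18, 317, 0]) cylinder(h = 398, r = 18);
  translate([338, 317, 0]) cylinder(h = 398, r = 18);
}
translate([699, 241, 766]) {
  cube([46, 57, 1831]);
  translate([298, 0, 0]) cube([46, 57, 1831]);
  translate([46, 0, 223]) cube([252, 57, 29]);
  translate([46, 0, 500]) cube([252, 57, 29]);
  translate([46, 0, 777]) cube([252, 57, 29]);
  translate([46, 0, 1054]) cube([252, 57, 29]);
  translate([46, 0, 1331]) cube([252, 57, 29]);
  translate([46, 0, 1608]) cube([252, 57, 29]);
}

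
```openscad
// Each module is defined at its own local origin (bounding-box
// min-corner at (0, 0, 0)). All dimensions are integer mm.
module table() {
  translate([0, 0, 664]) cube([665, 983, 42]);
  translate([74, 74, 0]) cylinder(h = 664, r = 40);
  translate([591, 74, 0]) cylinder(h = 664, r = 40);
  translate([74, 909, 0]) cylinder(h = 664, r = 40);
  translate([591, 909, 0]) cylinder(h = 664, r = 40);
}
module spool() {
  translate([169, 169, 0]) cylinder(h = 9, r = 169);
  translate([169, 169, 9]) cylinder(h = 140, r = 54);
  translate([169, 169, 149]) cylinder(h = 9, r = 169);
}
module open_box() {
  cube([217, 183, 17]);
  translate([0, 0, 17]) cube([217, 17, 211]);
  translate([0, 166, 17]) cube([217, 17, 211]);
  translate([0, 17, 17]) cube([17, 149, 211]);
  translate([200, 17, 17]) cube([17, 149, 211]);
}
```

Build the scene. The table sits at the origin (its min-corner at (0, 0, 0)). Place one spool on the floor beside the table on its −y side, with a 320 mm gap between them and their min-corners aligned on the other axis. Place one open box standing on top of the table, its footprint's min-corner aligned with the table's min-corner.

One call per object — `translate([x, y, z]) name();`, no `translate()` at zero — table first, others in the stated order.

table();
translate([0, -658, 0]) spool();
translate([0, 0, 706]) open_box();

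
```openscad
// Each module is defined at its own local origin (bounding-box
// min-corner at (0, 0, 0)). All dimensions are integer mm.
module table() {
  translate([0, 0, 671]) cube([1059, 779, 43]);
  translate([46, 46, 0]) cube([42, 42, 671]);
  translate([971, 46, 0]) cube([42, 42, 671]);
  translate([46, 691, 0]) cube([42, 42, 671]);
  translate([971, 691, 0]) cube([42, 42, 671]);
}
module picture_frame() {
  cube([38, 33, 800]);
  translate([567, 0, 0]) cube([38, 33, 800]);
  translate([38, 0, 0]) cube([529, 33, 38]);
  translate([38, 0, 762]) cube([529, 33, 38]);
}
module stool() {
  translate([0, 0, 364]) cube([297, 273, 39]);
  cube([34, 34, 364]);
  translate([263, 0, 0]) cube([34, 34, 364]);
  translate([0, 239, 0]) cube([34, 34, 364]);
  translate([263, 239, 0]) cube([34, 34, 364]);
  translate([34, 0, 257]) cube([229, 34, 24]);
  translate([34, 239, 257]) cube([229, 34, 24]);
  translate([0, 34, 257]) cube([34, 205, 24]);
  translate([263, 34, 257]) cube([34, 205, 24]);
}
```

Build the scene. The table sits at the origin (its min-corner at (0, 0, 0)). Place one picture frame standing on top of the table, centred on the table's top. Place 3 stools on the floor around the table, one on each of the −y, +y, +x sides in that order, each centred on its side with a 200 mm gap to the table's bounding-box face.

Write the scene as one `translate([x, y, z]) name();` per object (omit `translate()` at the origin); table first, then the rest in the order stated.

table();
translate([227, 373, 714]) picture_frame();
translate([381, -473, 0]) stool();
translate([381, 979, 0]) stool();
translate([1259, 253, 0]) stool();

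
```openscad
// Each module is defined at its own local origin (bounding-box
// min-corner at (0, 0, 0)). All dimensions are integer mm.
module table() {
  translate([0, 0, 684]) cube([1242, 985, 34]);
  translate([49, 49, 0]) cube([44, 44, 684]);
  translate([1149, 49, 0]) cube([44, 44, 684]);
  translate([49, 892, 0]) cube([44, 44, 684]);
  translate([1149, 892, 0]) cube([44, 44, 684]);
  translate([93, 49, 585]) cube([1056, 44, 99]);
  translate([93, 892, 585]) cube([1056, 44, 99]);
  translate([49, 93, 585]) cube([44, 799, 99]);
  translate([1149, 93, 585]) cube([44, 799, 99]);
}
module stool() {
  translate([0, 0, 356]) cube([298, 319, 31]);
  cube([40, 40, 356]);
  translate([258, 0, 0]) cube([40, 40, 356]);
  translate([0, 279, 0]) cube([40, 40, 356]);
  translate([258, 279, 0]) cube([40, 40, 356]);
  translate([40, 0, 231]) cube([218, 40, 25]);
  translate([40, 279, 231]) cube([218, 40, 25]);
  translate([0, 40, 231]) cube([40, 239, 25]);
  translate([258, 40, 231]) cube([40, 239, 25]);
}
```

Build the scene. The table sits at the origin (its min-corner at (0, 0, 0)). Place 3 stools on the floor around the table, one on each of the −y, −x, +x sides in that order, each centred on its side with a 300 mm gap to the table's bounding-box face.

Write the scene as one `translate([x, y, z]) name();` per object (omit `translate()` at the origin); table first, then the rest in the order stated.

table();
translate([472, -619, 0]) stool();
translate([-598, 333, 0]) stool();
translate([1542, 333, 0]) stool();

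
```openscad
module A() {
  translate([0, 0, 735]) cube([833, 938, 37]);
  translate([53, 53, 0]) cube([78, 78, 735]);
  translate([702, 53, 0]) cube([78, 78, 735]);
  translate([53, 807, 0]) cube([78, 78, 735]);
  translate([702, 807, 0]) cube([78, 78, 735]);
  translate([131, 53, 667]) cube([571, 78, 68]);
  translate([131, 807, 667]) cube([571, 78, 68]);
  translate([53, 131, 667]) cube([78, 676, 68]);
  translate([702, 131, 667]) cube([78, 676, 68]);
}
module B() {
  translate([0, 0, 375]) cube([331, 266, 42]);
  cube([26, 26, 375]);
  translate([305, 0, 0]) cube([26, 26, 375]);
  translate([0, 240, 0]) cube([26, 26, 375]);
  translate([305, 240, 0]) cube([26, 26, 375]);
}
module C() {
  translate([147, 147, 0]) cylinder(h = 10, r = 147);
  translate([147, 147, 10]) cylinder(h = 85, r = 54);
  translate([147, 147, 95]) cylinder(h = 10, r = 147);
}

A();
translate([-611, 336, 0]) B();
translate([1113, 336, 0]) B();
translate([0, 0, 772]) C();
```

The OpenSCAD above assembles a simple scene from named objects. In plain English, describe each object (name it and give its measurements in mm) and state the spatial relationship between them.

A is a table: top 833 mm (x) × 938 mm (y), 37 mm thick, upper face at z = 772 mm, on four 78×78 mm square legs, each inset 53 mm from the nearest pair of top edges, running from z = 0 to the bottom of the top. Four apron rails, 78 mm thick and 68 mm tall, run between adjacent legs with their top edges flush with the underside of the top and their outer faces flush with the legs' outer faces.

B is a four-legged stool. The seat is a 331×266×42 mm slab whose top surface is at z = 417 mm; four square legs, each 26×26 mm in cross-section, run from the floor (z = 0) to the underside of the seat, each flush with a corner of the seat.

C is a spool: two coaxial disc flanges of radius 147 mm and thickness 10 mm, joined by a core cylinder of radius 54 mm and height 85 mm. The lower flange rests on z = 0 and the three cylinders share a vertical axis.

Two stools sit around the table at the −x, +x sides. The spool is on top of the table.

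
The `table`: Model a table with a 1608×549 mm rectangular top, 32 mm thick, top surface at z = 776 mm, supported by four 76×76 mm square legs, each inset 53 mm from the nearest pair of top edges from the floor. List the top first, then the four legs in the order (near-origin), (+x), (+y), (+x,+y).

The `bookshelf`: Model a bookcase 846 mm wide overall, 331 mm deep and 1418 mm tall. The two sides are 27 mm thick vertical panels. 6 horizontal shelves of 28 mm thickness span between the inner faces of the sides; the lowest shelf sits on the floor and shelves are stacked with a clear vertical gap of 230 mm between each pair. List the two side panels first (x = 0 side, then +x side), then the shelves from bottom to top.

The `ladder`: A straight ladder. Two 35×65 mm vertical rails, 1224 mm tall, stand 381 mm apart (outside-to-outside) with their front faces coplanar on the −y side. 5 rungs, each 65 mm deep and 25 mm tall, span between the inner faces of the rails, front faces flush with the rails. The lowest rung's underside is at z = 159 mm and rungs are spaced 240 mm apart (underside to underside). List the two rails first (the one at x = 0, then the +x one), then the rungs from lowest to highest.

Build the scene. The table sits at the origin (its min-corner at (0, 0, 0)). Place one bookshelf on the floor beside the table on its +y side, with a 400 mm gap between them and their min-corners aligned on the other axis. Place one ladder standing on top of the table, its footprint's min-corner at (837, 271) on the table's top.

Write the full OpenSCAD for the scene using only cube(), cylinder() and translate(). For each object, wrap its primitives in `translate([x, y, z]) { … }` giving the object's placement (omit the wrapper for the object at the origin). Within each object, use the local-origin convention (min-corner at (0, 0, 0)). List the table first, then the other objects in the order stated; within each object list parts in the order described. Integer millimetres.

translate([0, 0, 744]) cube([1608, 549, 32]);
translate([53, 53, 0]) cube([76, 76, 744]);
translate([1479, 53, 0]) cube([76, 76, 744]);
translate([53, 420, 0]) cube([76, 76, 744]);
translate([1479, 420, 0]) cube([76, 76, 744]);
translate([0, 949, 0]) {
  cube([27, 331, 1418]);
  translate([819, 0, 0]) cube([27, 331, 1418]);
  translate([27, 0, 0]) cube([792, 331, 28]);
  translate([27, 0, 258]) cube([792, 331, 28]);
  translate([27, 0, 516]) cube([792, 331, 28]);
  translate([27, 0, 774]) cube([792, 331, 28]);
  translate([27, 0, 1032]) cube([792, 331, 28]);
  translate([27, 0, 1290]) cube([792, 331, 28]);
}
translate([837, 271, 776]) {
  cube([35, 65, 1224]);
  translate([346, 0, 0]) cube([35, 65, 1224]);
  translate([35, 0, 159]) cube([311, 65, 25]);
  translate([35, 0, 399]) cube([311, 65, 25]);
  translate([35, 0, 639]) cube([311, 65, 25]);
  translate([35, 0, 879]) cube([311, 65, 25]);
  translate([35, 0, 1119]) cube([311, 65, 25]);
}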